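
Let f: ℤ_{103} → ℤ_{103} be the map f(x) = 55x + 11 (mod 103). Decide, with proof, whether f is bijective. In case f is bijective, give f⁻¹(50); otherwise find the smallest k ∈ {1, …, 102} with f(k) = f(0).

70

Recall that f is injective when f(u) = f(v) forces u = v.
Suppose f(u) = f(v) in ℤ_{103}. Then 55u + 11 ≡ 55v + 11 (mod 103), thus 55(u − v) ≡ 0 (mod 103).
Since gcd(55, 103) = 1, 55 is invertible modulo 103, thus u − v ≡ 0 (mod 103), i.e. u = v.
We now compute 55⁻¹ mod 103 explicitly. Euclid's algorithm: 103 = 1·55 + 48, 55 = 1·48 + 7, 48 = 6·7 + 6, 7 = 1·6 + 1; back-substituting gives 1 = 15·55 − 8·103, so 55⁻¹ ≡ 15 (mod 103).
For any y ∈ ℤ_{103}, x = 15(y − 11) mod 103 satisfies f(x) = 55·15(y − 11) + 11 ≡ y (since 55·15 ≡ 1 mod 103). So every y has a preimage.
Therefore f is bijective.
Since f is bijective, we find f⁻¹(50): we need 55x ≡ 50 − 11 ≡ 39 (mod 103). Using 55⁻¹ = 15: x ≡ 15·39 = 585 = 5·103 + 70, so x = 70.
Check: f(70) = 55·70 + 11 = 3861 = 37·103 + 50 ≡ 50 (mod 103).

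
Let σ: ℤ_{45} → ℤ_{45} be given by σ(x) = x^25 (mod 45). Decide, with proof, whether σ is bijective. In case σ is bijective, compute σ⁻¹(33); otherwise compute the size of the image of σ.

35

σ(0) = 0^25 = 0.
σ(15): Repeated squaring mod 45: 15^1 ≡ 15, 15^2 ≡ 15² = 225 ≡ 0, 15^4 ≡ 0² = 0, 15^8 ≡ 0² = 0, 15^16 ≡ 0² = 0. Since 25 = 16 + 8 + 1, 15^25 ≡ 0·0·15: 0·0 = 0, then 0·15 = 0. So 15^25 ≡ 0 (mod 45).
So σ(0) = σ(15) = 0 while 0 ≠ 15, thus σ is not injective, hence not bijective.
Since σ is not bijective, we determine |image(σ)|. Computing x^25 mod 45 for each x (by repeated squaring, reducing mod 45 at every step), the values σ(0), σ(1), …, σ(44) are: 0, 1, 2, 18, 4, 5, 36, 7, 8, 9, 10, 11, 27, 13, 14, 0, 16, 17, 18, 19, 20, 36, 22, 23, 9, 25, 26, 27, 28, 29, 0, 31, 32, 18, 34, 35, 36, 37, 38, 9, 40, 41, 27, 43, 44.
The distinct values are {0, 1, 2, 4, 5, 7, 8, 9, 10, 11, 13, 14, 16, 17, 18, 19, 20, 22, 23, 25, 26, 27, 28, 29, 31, 32, 34, 35, 36, 37, 38, 40, 41, 43, 44}; there are 35 of them.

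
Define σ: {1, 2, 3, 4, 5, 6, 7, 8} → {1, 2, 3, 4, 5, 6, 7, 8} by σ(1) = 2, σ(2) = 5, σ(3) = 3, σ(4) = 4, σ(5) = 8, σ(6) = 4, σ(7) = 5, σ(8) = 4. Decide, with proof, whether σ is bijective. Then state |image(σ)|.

5

σ(4) = 4 = σ(6) with 4 ≠ 6, so σ is not injective, hence not bijective.
The image of σ is {2, 3, 4, 5, 8}, which has 5 elements.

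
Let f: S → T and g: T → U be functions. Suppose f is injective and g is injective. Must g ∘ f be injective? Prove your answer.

Suppose (g ∘ f)(x_1) = (g ∘ f)(x_2), i.e. g(f(x_1)) = g(f(x_2)).
Since g is injective, f(x_1) = f(x_2). Since f is injective, x_1 = x_2. Therefore g ∘ f is injective.

injective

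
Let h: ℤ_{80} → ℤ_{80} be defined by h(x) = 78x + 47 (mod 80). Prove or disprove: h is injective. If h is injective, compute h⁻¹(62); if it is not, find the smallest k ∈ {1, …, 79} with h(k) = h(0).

We have gcd(78, 80) = 2 > 1. Taking s = 0 and t = 40: h(0) = 47 and h(40) = 78·40 + 47 = 3167 ≡ 47 (mod 80).
So h(0) = h(40) while 0 ≠ 40, so h is not injective.
Since h is not injective, we find the least positive k with h(k) = h(0): this means 78k ≡ 0 (mod 80), i.e. 80 ∣ 78k. Since gcd(78, 80) = 2, dividing through by 2 this holds exactly when 40 ∣ 39k, and as gcd(39, 40) = 1, exactly when 40 ∣ k.
The smallest positive such k is 40.

40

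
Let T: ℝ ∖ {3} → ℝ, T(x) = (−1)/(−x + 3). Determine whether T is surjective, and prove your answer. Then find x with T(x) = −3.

If T(x) = 0, cross-multiplying gives −1(−1) = 0(−x + 3), which simplifies to 1 = 0 — false.  So 0 has no preimage and T is not surjective.
Solving T(x) = −3: cross-multiplying gives −1 = −3(−x + 3), which rearranges to −3x = −8, so x = 8/3.

8/3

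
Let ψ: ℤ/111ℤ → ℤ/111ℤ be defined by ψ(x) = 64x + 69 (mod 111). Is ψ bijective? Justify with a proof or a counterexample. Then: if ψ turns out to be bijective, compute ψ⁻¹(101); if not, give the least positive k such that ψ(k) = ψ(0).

Suppose ψ(s) = ψ(t) in ℤ/111ℤ. Then 64s + 69 ≡ 64t + 69 (mod 111), therefore 64(s − t) ≡ 0 (mod 111).
Since gcd(64, 111) = 1, 64 is invertible modulo 111, hence s − t ≡ 0 (mod 111), i.e. s = t.
We now compute 64⁻¹ mod 111 explicitly. Euclid's algorithm: 111 = 1·64 + 47, 64 = 1·47 + 17, 47 = 2·17 + 13, 17 = 1·13 + 4, 13 = 3·4 + 1; back-substituting gives 1 = 85·64 − 49·111, so 64⁻¹ ≡ 85 (mod 111).
Then y ↦ 85(y − 69) is a two-sided inverse to ψ, so every y ∈ ℤ/111ℤ has a preimage.
Hence ψ is bijective.
Since ψ is bijective, we find ψ⁻¹(101): we need 64x ≡ 101 − 69 ≡ 32 (mod 111). Using 64⁻¹ = 85: x ≡ 85·32 = 2720 = 24·111 + 56, so x = 56.
Check: ψ(56) = 64·56 + 69 = 3653 = 32·111 + 101 ≡ 101 (mod 111).

56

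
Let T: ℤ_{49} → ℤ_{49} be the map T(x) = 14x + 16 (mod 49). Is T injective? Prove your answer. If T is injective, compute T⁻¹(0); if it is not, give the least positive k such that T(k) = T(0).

7

We have gcd(14, 49) = 7 > 1. Taking a = 0 and b = 7: T(0) = 16 and T(7) = 14·7 + 16 = 114 ≡ 16 (mod 49).
So T(0) = T(7) while 0 ≠ 7, so T is not injective.
Since T is not injective, we find the least positive k with T(k) = T(0): this means 14k ≡ 0 (mod 49), i.e. 49 ∣ 14k. Since gcd(14, 49) = 7, dividing through by 7 this holds exactly when 7 ∣ 2k, and as gcd(2, 7) = 1, exactly when 7 ∣ k.
The smallest positive such k is 7.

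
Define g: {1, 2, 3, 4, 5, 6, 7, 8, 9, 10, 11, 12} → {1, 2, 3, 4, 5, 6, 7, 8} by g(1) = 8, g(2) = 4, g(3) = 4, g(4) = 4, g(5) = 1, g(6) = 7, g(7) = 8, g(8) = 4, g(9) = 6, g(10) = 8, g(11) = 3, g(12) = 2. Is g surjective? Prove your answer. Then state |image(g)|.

7

No element maps to 5, so g is not surjective.
The image of g is {1, 2, 3, 4, 6, 7, 8}, which has 7 elements.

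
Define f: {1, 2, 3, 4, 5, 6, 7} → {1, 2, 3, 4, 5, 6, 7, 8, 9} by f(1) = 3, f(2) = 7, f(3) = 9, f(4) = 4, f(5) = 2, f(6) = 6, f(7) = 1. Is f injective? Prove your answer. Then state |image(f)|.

7

The values f(1), …, f(7) are 3, 7, 9, 4, 2, 6, 1 — all distinct.
So f(s) = f(t) only when s = t, and f is injective.
The image of f is {1, 2, 3, 4, 6, 7, 9}, which has 7 elements.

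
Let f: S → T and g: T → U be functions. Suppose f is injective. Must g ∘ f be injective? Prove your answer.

not injective

No. Take S = T = U = {0, 1}, f = identity (injective), and g(x) = 0 for every x.
Then (g ∘ f)(0) = 0 = (g ∘ f)(1) with 0 ≠ 1, so g ∘ f is not injective.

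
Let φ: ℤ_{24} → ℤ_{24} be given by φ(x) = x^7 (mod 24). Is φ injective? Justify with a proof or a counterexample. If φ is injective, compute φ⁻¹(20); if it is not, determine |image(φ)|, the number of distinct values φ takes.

15

φ(0) = 0^7 = 0.
φ(6): Repeated squaring mod 24: 6^1 ≡ 6, 6^2 ≡ 6² = 36 ≡ 12, 6^4 ≡ 12² = 144 ≡ 0. Since 7 = 4 + 2 + 1, 6^7 ≡ 0·12·6: 0·12 = 0, then 0·6 = 0. So 6^7 ≡ 0 (mod 24).
So φ(0) = φ(6) = 0 while 0 ≠ 6, hence φ is not injective.
Since φ is not injective, we determine |image(φ)|. Computing x^7 mod 24 for each x (by repeated squaring, reducing mod 24 at every step), the values φ(0), φ(1), …, φ(23) are: 0, 1, 8, 3, 16, 5, 0, 7, 8, 9, 16, 11, 0, 13, 8, 15, 16, 17, 0, 19, 8, 21, 16, 23.
The distinct values are {0, 1, 3, 5, 7, 8, 9, 11, 13, 15, 16, 17, 19, 21, 23}; there are 15 of them.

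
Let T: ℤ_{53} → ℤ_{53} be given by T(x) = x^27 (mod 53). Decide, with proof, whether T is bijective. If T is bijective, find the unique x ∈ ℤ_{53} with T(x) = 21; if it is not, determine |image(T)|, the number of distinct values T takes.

Since 53 is prime, the nonzero elements of ℤ_{53} form a cyclic group of order 52.
As gcd(27, 52) = 1, raising to the 27th power is a bijection on this group: if s^27 ≡ t^27 then (st^{−1})^27 = 1, and the only element of order dividing gcd(27, 52) = 1 is 1, so s = t.
With T(0) = 0 this makes T injective on all of ℤ_{53}, hence bijective (finite equal-size domain and codomain). In particular T is bijective.
Since T is bijective, we find the preimage of 21. The inverse of x ↦ x^27 on (ℤ_{53})^× is x ↦ x^27, because 27·27 = 729 = 14·52 + 1 ≡ 1 (mod 52) and x^{52} = 1 for x ≠ 0 (Fermat). So T⁻¹(21) = 21^27 mod 53.
Repeated squaring mod 53: 21^1 ≡ 21, 21^2 ≡ 21² = 441 ≡ 17, 21^4 ≡ 17² = 289 ≡ 24, 21^8 ≡ 24² = 576 ≡ 46, 21^16 ≡ 46² = 2116 ≡ 49. Since 27 = 16 + 8 + 2 + 1, 21^27 ≡ 49·46·17·21: 49·46 = 2254 ≡ 28, then 28·17 = 476 ≡ 52, then 52·21 = 1092 ≡ 32. So 21^27 ≡ 32 (mod 53).
Hence T⁻¹(21) = 32.

32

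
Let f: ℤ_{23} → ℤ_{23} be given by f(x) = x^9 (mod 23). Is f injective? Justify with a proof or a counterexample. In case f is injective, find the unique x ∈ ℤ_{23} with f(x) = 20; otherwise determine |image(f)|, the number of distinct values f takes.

Since 23 is prime, the nonzero elements of ℤ_{23} form a cyclic group of order 22.
As gcd(9, 22) = 1, raising to the 9th power is a bijection on this group: if x_1^9 ≡ x_2^9 then (x_1x_2^{−1})^9 = 1, and the only element of order dividing gcd(9, 22) = 1 is 1, so x_1 = x_2.
With f(0) = 0 this makes f injective on all of ℤ_{23}, hence bijective (finite equal-size domain and codomain). In particular f is injective.
Since f is injective, we find the preimage of 20. The inverse of x ↦ x^9 on (ℤ_{23})^× is x ↦ x^5, because 9·5 = 45 = 2·22 + 1 ≡ 1 (mod 22) and x^{22} = 1 for x ≠ 0 (Fermat). So f⁻¹(20) = 20^5 mod 23.
Repeated squaring mod 23: 20^1 ≡ 20, 20^2 ≡ 20² = 400 ≡ 9, 20^4 ≡ 9² = 81 ≡ 12. Since 5 = 4 + 1, 20^5 ≡ 12·20: 12·20 = 240 ≡ 10. So 20^5 ≡ 10 (mod 23).
Hence f⁻¹(20) = 10.

10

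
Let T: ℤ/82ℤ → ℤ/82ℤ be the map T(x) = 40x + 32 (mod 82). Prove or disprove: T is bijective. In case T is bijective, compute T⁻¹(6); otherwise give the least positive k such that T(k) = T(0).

We have gcd(40, 82) = 2 > 1. Taking a = 0 and b = 41: T(0) = 32 and T(41) = 40·41 + 32 = 1672 ≡ 32 (mod 82).
So T(0) = T(41) while 0 ≠ 41, so T is not injective, hence not bijective.
Since T is not bijective, we find the least positive k with T(k) = T(0): this means 40k ≡ 0 (mod 82), i.e. 82 ∣ 40k. Since gcd(40, 82) = 2, dividing through by 2 this holds exactly when 41 ∣ 20k, and as gcd(20, 41) = 1, exactly when 41 ∣ k.
The smallest positive such k is 41.

41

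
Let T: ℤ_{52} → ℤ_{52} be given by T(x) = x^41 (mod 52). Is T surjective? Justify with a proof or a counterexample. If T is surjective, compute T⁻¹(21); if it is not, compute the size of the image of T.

39

T(0) = 0^41 = 0.
T(26): Repeated squaring mod 52: 26^1 ≡ 26, 26^2 ≡ 26² = 676 ≡ 0, 26^4 ≡ 0² = 0, 26^8 ≡ 0² = 0, 26^16 ≡ 0² = 0, 26^32 ≡ 0² = 0. Since 41 = 32 + 8 + 1, 26^41 ≡ 0·0·26: 0·0 = 0, then 0·26 = 0. So 26^41 ≡ 0 (mod 52).
So T(0) = T(26) = 0 while 0 ≠ 26, hence T is not injective.
A non-injective map from the 52-element set ℤ_{52} to itself takes at most 51 distinct values, so it cannot be surjective. Therefore T is not surjective.
Since T is not surjective, we determine |image(T)|. Computing x^41 mod 52 for each x (by repeated squaring, reducing mod 52 at every step), the values T(0), T(1), …, T(51) are: 0, 1, 32, 35, 36, 5, 28, 11, 8, 29, 4, 7, 12, 13, 40, 19, 48, 49, 44, 15, 24, 21, 16, 43, 20, 25, 0, 27, 32, 9, 36, 31, 28, 37, 8, 3, 4, 33, 12, 39, 40, 45, 48, 23, 44, 41, 24, 47, 16, 17, 20, 51.
The distinct values are {0, 1, 3, 4, 5, 7, 8, 9, 11, 12, 13, 15, 16, 17, 19, 20, 21, 23, 24, 25, 27, 28, 29, 31, 32, 33, 35, 36, 37, 39, 40, 41, 43, 44, 45, 47, 48, 49, 51}; there are 39 of them.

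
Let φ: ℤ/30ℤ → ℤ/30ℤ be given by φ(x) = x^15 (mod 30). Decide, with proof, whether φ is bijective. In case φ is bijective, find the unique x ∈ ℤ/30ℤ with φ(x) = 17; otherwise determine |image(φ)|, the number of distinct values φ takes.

23

Computing x^15 mod 30 for each x (by repeated squaring, reducing mod 30 at every step), the values φ(0), φ(1), …, φ(29) are: 0, 1, 8, 27, 4, 5, 6, 13, 2, 9, 10, 11, 18, 7, 14, 15, 16, 23, 12, 19, 20, 21, 28, 17, 24, 25, 26, 3, 22, 29.
Every element of ℤ/30ℤ appears exactly once in this list, so φ is a bijection, and in particular bijective.
Since φ is bijective, we read off the preimage of 17 from the same table: φ(23) = 17, so φ⁻¹(17) = 23.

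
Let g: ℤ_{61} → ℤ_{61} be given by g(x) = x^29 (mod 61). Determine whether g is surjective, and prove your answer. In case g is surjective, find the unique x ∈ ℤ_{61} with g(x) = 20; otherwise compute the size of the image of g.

58

Since 61 is prime, the nonzero elements of ℤ_{61} form a cyclic group of order 60.
As gcd(29, 60) = 1, raising to the 29th power is a bijection on this group: if a^29 ≡ b^29 then (ab^{−1})^29 = 1, and the only element of order dividing gcd(29, 60) = 1 is 1, so a = b.
With g(0) = 0 this makes g injective on all of ℤ_{61}, hence bijective (finite equal-size domain and codomain). In particular g is surjective.
Since g is surjective, we find the preimage of 20. The inverse of x ↦ x^29 on (ℤ_{61})^× is x ↦ x^29, because 29·29 = 841 = 14·60 + 1 ≡ 1 (mod 60) and x^{60} = 1 for x ≠ 0 (Fermat). So g⁻¹(20) = 20^29 mod 61.
Repeated squaring mod 61: 20^1 ≡ 20, 20^2 ≡ 20² = 400 ≡ 34, 20^4 ≡ 34² = 1156 ≡ 58, 20^8 ≡ 58² = 3364 ≡ 9, 20^16 ≡ 9² = 81 ≡ 20. Since 29 = 16 + 8 + 4 + 1, 20^29 ≡ 20·9·58·20: 20·9 = 180 ≡ 58, then 58·58 = 3364 ≡ 9, then 9·20 = 180 ≡ 58. So 20^29 ≡ 58 (mod 61).
Hence g⁻¹(20) = 58.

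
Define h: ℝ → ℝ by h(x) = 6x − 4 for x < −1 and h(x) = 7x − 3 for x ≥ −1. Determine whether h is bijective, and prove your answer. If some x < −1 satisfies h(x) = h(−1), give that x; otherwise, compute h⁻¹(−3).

Both pieces are strictly increasing (slopes 6 and 7), so each is injective on its own interval.
The left piece maps (−∞, −1) onto (−∞, −10); the right piece maps [−1, ∞) onto [−10, ∞).
Since −10 = −10, the images partition ℝ: h is injective and surjective, hence bijective.
Because the two images are disjoint, no x < −1 has h(x) = h(−1), so we compute h⁻¹(−3): −3 lies in [−10, ∞), so solve 7x − 3 = −3: x = (−3 + 3)/7 = 0.

0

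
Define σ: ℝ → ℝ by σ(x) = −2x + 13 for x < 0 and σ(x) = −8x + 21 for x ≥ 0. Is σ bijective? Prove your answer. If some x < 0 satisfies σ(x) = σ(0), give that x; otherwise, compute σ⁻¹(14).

Both pieces are strictly decreasing (slopes −2 and −8), so each is injective on its own interval.
The left piece maps (−∞, 0) onto (13, ∞); the right piece maps [0, ∞) onto (−∞, 21].
These images overlap. In particular σ(0) = 21 (right piece), and solving −2x + 13 = 21 on the left piece gives x = −4 < 0.
So σ(−4) = σ(0) with −4 ≠ 0, and σ is not injective, hence not bijective. This x = −4 is the requested value below 0.

-4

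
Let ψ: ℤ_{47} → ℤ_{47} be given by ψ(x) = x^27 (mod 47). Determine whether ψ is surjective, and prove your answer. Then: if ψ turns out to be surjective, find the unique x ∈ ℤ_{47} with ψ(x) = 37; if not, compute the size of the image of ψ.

Since 47 is prime, the nonzero elements of ℤ_{47} form a cyclic group of order 46.
As gcd(27, 46) = 1, raising to the 27th power is a bijection on this group: if u^27 ≡ v^27 then (uv^{−1})^27 = 1, and the only element of order dividing gcd(27, 46) = 1 is 1, so u = v.
With ψ(0) = 0 this makes ψ injective on all of ℤ_{47}, hence bijective (finite equal-size domain and codomain). In particular ψ is surjective.
Since ψ is surjective, we find the preimage of 37. The inverse of x ↦ x^27 on (ℤ_{47})^× is x ↦ x^29, because 27·29 = 783 = 17·46 + 1 ≡ 1 (mod 46) and x^{46} = 1 for x ≠ 0 (Fermat). So ψ⁻¹(37) = 37^29 mod 47.
Repeated squaring mod 47: 37^1 ≡ 37, 37^2 ≡ 37² = 1369 ≡ 6, 37^4 ≡ 6² = 36, 37^8 ≡ 36² = 1296 ≡ 27, 37^16 ≡ 27² = 729 ≡ 24. Since 29 = 16 + 8 + 4 + 1, 37^29 ≡ 24·27·36·37: 24·27 = 648 ≡ 37, then 37·36 = 1332 ≡ 16, then 16·37 = 592 ≡ 28. So 37^29 ≡ 28 (mod 47).
Hence ψ⁻¹(37) = 28.

28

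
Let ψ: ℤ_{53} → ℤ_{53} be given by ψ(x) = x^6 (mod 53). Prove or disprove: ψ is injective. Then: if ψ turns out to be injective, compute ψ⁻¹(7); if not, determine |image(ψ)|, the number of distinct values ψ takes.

ψ(26): Repeated squaring mod 53: 26^1 ≡ 26, 26^2 ≡ 26² = 676 ≡ 40, 26^4 ≡ 40² = 1600 ≡ 10. Since 6 = 4 + 2, 26^6 ≡ 10·40: 10·40 = 400 ≡ 29. So 26^6 ≡ 29 (mod 53).
ψ(27): Repeated squaring mod 53: 27^1 ≡ 27, 27^2 ≡ 27² = 729 ≡ 40, 27^4 ≡ 40² = 1600 ≡ 10. Since 6 = 4 + 2, 27^6 ≡ 10·40: 10·40 = 400 ≡ 29. So 27^6 ≡ 29 (mod 53).
So ψ(26) = ψ(27) = 29 while 26 ≠ 27, therefore ψ is not injective.
Since ψ is not injective, we determine |image(ψ)|. Computing x^6 mod 53 for each x (by repeated squaring, reducing mod 53 at every step), the values ψ(0), ψ(1), …, ψ(52) are: 0, 1, 11, 40, 15, 43, 16, 42, 6, 10, 49, 36, 17, 46, 38, 24, 13, 44, 4, 7, 9, 37, 25, 52, 28, 47, 29, 29, 47, 28, 52, 25, 37, 9, 7, 4, 44, 13, 24, 38, 46, 17, 36, 49, 10, 6, 42, 16, 43, 15, 40, 11, 1.
The distinct values are {0, 1, 4, 6, 7, 9, 10, 11, 13, 15, 16, 17, 24, 25, 28, 29, 36, 37, 38, 40, 42, 43, 44, 46, 47, 49, 52}; there are 27 of them.

27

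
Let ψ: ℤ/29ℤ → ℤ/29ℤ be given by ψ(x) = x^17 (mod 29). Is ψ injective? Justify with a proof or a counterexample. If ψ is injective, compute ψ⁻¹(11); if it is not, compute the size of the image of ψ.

Since 29 is prime, the nonzero elements of ℤ/29ℤ form a cyclic group of order 28.
As gcd(17, 28) = 1, raising to the 17th power is a bijection on this group: if x_1^17 ≡ x_2^17 then (x_1x_2^{−1})^17 = 1, and the only element of order dividing gcd(17, 28) = 1 is 1, so x_1 = x_2.
With ψ(0) = 0 this makes ψ injective on all of ℤ/29ℤ, hence bijective (finite equal-size domain and codomain). In particular ψ is injective.
Since ψ is injective, we find the preimage of 11. The inverse of x ↦ x^17 on (ℤ/29ℤ)^× is x ↦ x^5, because 17·5 = 85 = 3·28 + 1 ≡ 1 (mod 28) and x^{28} = 1 for x ≠ 0 (Fermat). So ψ⁻¹(11) = 11^5 mod 29.
Repeated squaring mod 29: 11^1 ≡ 11, 11^2 ≡ 11² = 121 ≡ 5, 11^4 ≡ 5² = 25. Since 5 = 4 + 1, 11^5 ≡ 25·11: 25·11 = 275 ≡ 14. So 11^5 ≡ 14 (mod 29).
Hence ψ⁻¹(11) = 14.

14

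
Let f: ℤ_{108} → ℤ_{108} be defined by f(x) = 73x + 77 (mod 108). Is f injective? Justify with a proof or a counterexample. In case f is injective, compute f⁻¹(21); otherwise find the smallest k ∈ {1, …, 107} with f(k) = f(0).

88

If f(u) = f(v), then 73u ≡ 73v (mod 108). Because gcd(73, 108) = 1, we may cancel 73 to get u ≡ v (mod 108).
Hence f is injective.
We now compute 73⁻¹ mod 108 explicitly. Euclid's algorithm: 108 = 1·73 + 35, 73 = 2·35 + 3, 35 = 11·3 + 2, 3 = 1·2 + 1; back-substituting gives 1 = 37·73 − 25·108, so 73⁻¹ ≡ 37 (mod 108).
Since f is injective, we compute f⁻¹(21): solve 73x + 77 ≡ 21 (mod 108), i.e. 73x ≡ 52 (mod 108).
Multiplying by 73⁻¹ = 37 gives x ≡ 37·52 = 1924 = 17·108 + 88 ≡ 88 (mod 108).
Check: f(88) = 73·88 + 77 = 6501 = 60·108 + 21 ≡ 21 (mod 108).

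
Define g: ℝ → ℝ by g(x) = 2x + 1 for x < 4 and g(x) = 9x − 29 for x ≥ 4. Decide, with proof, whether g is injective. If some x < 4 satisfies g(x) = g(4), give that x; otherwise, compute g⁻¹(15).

3

Both pieces are strictly increasing (slopes 2 and 9), so each is injective on its own interval.
The left piece maps (−∞, 4) onto (−∞, 9); the right piece maps [4, ∞) onto [7, ∞).
These images overlap. In particular g(4) = 7 (right piece), and solving 2x + 1 = 7 on the left piece gives x = 3 < 4.
So g(3) = g(4) with 3 ≠ 4, and g is not injective. This x = 3 is the requested value below 4.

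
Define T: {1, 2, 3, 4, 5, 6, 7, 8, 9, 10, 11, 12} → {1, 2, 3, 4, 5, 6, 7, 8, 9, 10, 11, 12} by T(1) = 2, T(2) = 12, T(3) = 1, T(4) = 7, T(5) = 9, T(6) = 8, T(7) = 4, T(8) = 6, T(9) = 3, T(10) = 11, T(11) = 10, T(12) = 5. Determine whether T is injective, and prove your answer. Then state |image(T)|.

12

The values T(1), …, T(12) are 2, 12, 1, 7, 9, 8, 4, 6, 3, 11, 10, 5 — all distinct.
So T(a) = T(b) only when a = b, and T is injective.
The image of T is {1, 2, 3, 4, 5, 6, 7, 8, 9, 10, 11, 12}, which has 12 elements.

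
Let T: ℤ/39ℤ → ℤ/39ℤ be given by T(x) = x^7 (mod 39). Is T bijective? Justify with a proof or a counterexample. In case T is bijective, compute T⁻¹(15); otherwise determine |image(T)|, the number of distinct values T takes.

Computing x^7 mod 39 for each x (by repeated squaring, reducing mod 39 at every step), the values T(0), T(1), …, T(38) are: 0, 1, 11, 3, 4, 8, 33, 19, 5, 9, 10, 2, 12, 13, 14, 24, 16, 17, 21, 7, 32, 18, 22, 23, 15, 25, 26, 27, 37, 29, 30, 34, 20, 6, 31, 35, 36, 28, 38.
Every element of ℤ/39ℤ appears exactly once in this list, so T is a bijection, and in particular bijective.
Since T is bijective, we read off the preimage of 15 from the same table: T(24) = 15, so T⁻¹(15) = 24.

24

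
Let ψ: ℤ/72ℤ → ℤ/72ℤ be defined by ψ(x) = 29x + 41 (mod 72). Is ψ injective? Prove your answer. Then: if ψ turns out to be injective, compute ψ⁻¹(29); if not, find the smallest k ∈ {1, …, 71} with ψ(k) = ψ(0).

12

Recall that ψ is injective when ψ(s) = ψ(t) forces s = t.
If ψ(s) = ψ(t), then 29s ≡ 29t (mod 72). Because gcd(29, 72) = 1, we may cancel 29 to get s ≡ t (mod 72).
Therefore ψ is injective.
We now compute 29⁻¹ mod 72 explicitly. Euclid's algorithm: 72 = 2·29 + 14, 29 = 2·14 + 1; back-substituting gives 1 = 5·29 − 2·72, so 29⁻¹ ≡ 5 (mod 72).
Since ψ is injective, we find ψ⁻¹(29): we need 29x ≡ 29 − 41 ≡ 60 (mod 72). Using 29⁻¹ = 5: x ≡ 5·60 = 300 = 4·72 + 12, so x = 12.
Check: ψ(12) = 29·12 + 41 = 389 = 5·72 + 29 ≡ 29 (mod 72).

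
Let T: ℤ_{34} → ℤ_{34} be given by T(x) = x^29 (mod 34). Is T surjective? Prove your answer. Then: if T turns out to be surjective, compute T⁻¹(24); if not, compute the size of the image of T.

28

Computing x^29 mod 34 for each x (by repeated squaring, reducing mod 34 at every step), the values T(0), T(1), …, T(33) are: 0, 1, 32, 29, 4, 3, 10, 23, 26, 25, 28, 7, 14, 13, 22, 19, 16, 17, 18, 15, 12, 21, 20, 27, 6, 9, 8, 11, 24, 31, 30, 5, 2, 33.
Every element of ℤ_{34} appears exactly once in this list, so T is a bijection, and in particular surjective.
Since T is surjective, we read off the preimage of 24 from the same table: T(28) = 24, so T⁻¹(24) = 28.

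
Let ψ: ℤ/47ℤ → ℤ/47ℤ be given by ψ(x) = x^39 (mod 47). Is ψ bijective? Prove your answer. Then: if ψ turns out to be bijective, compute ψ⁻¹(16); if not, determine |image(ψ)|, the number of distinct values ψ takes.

17

Since 47 is prime, the nonzero elements of ℤ/47ℤ form a cyclic group of order 46.
As gcd(39, 46) = 1, raising to the 39th power is a bijection on this group: if x_1^39 ≡ x_2^39 then (x_1x_2^{−1})^39 = 1, and the only element of order dividing gcd(39, 46) = 1 is 1, so x_1 = x_2.
With ψ(0) = 0 this makes ψ injective on all of ℤ/47ℤ, hence bijective (finite equal-size domain and codomain). In particular ψ is bijective.
Since ψ is bijective, we find the preimage of 16. The inverse of x ↦ x^39 on (ℤ/47ℤ)^× is x ↦ x^13, because 39·13 = 507 = 11·46 + 1 ≡ 1 (mod 46) and x^{46} = 1 for x ≠ 0 (Fermat). So ψ⁻¹(16) = 16^13 mod 47.
Repeated squaring mod 47: 16^1 ≡ 16, 16^2 ≡ 16² = 256 ≡ 21, 16^4 ≡ 21² = 441 ≡ 18, 16^8 ≡ 18² = 324 ≡ 42. Since 13 = 8 + 4 + 1, 16^13 ≡ 42·18·16: 42·18 = 756 ≡ 4, then 4·16 = 64 ≡ 17. So 16^13 ≡ 17 (mod 47).
Hence ψ⁻¹(16) = 17.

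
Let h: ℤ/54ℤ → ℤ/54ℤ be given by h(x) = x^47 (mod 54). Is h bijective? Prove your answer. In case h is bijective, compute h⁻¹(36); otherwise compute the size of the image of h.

38

h(0) = 0^47 = 0.
h(6): Repeated squaring mod 54: 6^1 ≡ 6, 6^2 ≡ 6² = 36, 6^4 ≡ 36² = 1296 ≡ 0, 6^8 ≡ 0² = 0, 6^16 ≡ 0² = 0, 6^32 ≡ 0² = 0. Since 47 = 32 + 8 + 4 + 2 + 1, 6^47 ≡ 0·0·0·36·6: 0·0 = 0, then 0·0 = 0, then 0·36 = 0, then 0·6 = 0. So 6^47 ≡ 0 (mod 54).
So h(0) = h(6) = 0 while 0 ≠ 6, therefore h is not injective, hence not bijective.
Since h is not bijective, we determine |image(h)|. Computing x^47 mod 54 for each x (by repeated squaring, reducing mod 54 at every step), the values h(0), h(1), …, h(53) are: 0, 1, 50, 27, 16, 29, 0, 49, 44, 27, 46, 41, 0, 7, 20, 27, 40, 35, 0, 37, 32, 27, 52, 11, 0, 31, 26, 27, 28, 23, 0, 43, 2, 27, 22, 17, 0, 19, 14, 27, 34, 47, 0, 13, 8, 27, 10, 5, 0, 25, 38, 27, 4, 53.
The distinct values are {0, 1, 2, 4, 5, 7, 8, 10, 11, 13, 14, 16, 17, 19, 20, 22, 23, 25, 26, 27, 28, 29, 31, 32, 34, 35, 37, 38, 40, 41, 43, 44, 46, 47, 49, 50, 52, 53}; there are 38 of them.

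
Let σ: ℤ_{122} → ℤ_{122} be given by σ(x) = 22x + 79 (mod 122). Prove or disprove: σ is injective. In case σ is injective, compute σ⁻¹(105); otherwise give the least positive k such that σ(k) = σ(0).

61

Recall that injectivity means: for all u, v in the domain, σ(u) = σ(v) implies u = v.
We have gcd(22, 122) = 2 > 1. Taking u = 0 and v = 61: σ(0) = 79 and σ(61) = 22·61 + 79 = 1421 ≡ 79 (mod 122).
So σ(0) = σ(61) while 0 ≠ 61, thus σ is not injective.
Since σ is not injective, we find the least positive k with σ(k) = σ(0): this means 22k ≡ 0 (mod 122), i.e. 122 ∣ 22k. Since gcd(22, 122) = 2, dividing through by 2 this holds exactly when 61 ∣ 11k, and as gcd(11, 61) = 1, exactly when 61 ∣ k.
The smallest positive such k is 61.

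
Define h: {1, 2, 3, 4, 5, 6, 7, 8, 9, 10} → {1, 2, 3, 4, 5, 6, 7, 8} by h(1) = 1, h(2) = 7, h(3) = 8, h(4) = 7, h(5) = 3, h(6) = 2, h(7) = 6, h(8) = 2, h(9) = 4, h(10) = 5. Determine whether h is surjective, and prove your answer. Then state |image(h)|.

Every element of the codomain has a preimage: 1 = h(1), 2 = h(6), 3 = h(5), 4 = h(9), 5 = h(10), 6 = h(7), 7 = h(2), 8 = h(3).
So h is surjective.
The image of h is {1, 2, 3, 4, 5, 6, 7, 8}, which has 8 elements.

8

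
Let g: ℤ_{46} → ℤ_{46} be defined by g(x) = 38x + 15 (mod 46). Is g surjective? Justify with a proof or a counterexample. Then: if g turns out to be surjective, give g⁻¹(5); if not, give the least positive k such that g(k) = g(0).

Since gcd(38, 46) = 2, we have 38x ≡ 0 (mod 2) for all x, so g(x) ≡ 1 (mod 2).
But 0 ≢ 1 (mod 2), so 0 ∈ ℤ_{46} has no preimage. Therefore g is not surjective.
Since g is not surjective, we find the least positive k with g(k) = g(0): this means 38k ≡ 0 (mod 46), i.e. 46 ∣ 38k. Since gcd(38, 46) = 2, dividing through by 2 this holds exactly when 23 ∣ 19k, and as gcd(19, 23) = 1, exactly when 23 ∣ k.
The smallest positive such k is 23.

23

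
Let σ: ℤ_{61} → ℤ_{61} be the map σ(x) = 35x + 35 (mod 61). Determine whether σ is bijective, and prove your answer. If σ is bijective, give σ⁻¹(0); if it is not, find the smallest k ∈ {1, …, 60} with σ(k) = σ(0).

By definition, σ is injective when σ(u) = σ(v) forces u = v.
If σ(u) = σ(v), then 35u ≡ 35v (mod 61). Because gcd(35, 61) = 1, we may cancel 35 to get u ≡ v (mod 61).
We now compute 35⁻¹ mod 61 explicitly. Euclid's algorithm: 61 = 1·35 + 26, 35 = 1·26 + 9, 26 = 2·9 + 8, 9 = 1·8 + 1; back-substituting gives 1 = 7·35 − 4·61, so 35⁻¹ ≡ 7 (mod 61).
For any y ∈ ℤ_{61}, x = 7(y − 35) mod 61 satisfies σ(x) = 35·7(y − 35) + 35 ≡ y (since 35·7 ≡ 1 mod 61). So every y has a preimage.
Therefore σ is bijective.
Since σ is bijective, we find σ⁻¹(0): we need 35x ≡ 0 − 35 ≡ 26 (mod 61). Using 35⁻¹ = 7: x ≡ 7·26 = 182 = 2·61 + 60, so x = 60.
Check: σ(60) = 35·60 + 35 = 2135 = 35·61 + 0 ≡ 0 (mod 61).

60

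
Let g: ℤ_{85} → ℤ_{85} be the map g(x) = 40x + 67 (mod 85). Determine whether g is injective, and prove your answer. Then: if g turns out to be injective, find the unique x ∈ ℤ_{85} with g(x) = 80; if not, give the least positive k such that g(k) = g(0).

17

We have gcd(40, 85) = 5 > 1. Taking a = 0 and b = 17: g(0) = 67 and g(17) = 40·17 + 67 = 747 ≡ 67 (mod 85).
So g(0) = g(17) while 0 ≠ 17, thus g is not injective.
Since g is not injective, we find the least positive k with g(k) = g(0): this means 40k ≡ 0 (mod 85), i.e. 85 ∣ 40k. Since gcd(40, 85) = 5, dividing through by 5 this holds exactly when 17 ∣ 8k, and as gcd(8, 17) = 1, exactly when 17 ∣ k.
The smallest positive such k is 17.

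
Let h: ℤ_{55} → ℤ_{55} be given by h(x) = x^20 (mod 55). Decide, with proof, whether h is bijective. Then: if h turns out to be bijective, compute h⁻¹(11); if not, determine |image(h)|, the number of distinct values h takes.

h(1) = 1^20 = 1.
h(2): Repeated squaring mod 55: 2^1 ≡ 2, 2^2 ≡ 2² = 4, 2^4 ≡ 4² = 16, 2^8 ≡ 16² = 256 ≡ 36, 2^16 ≡ 36² = 1296 ≡ 31. Since 20 = 16 + 4, 2^20 ≡ 31·16: 31·16 = 496 ≡ 1. So 2^20 ≡ 1 (mod 55).
So h(1) = h(2) = 1 while 1 ≠ 2, therefore h is not injective, hence not bijective.
Since h is not bijective, we determine |image(h)|. Computing x^20 mod 55 for each x (by repeated squaring, reducing mod 55 at every step), the values h(0), h(1), …, h(54) are: 0, 1, 1, 1, 1, 45, 1, 1, 1, 1, 45, 11, 1, 1, 1, 45, 1, 1, 1, 1, 45, 1, 11, 1, 1, 45, 1, 1, 1, 1, 45, 1, 1, 11, 1, 45, 1, 1, 1, 1, 45, 1, 1, 1, 11, 45, 1, 1, 1, 1, 45, 1, 1, 1, 1.
The distinct values are {0, 1, 11, 45}; there are 4 of them.

4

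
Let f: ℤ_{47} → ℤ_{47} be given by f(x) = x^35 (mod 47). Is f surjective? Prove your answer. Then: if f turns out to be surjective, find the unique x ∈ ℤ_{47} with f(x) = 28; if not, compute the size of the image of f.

32

Since 47 is prime, the nonzero elements of ℤ_{47} form a cyclic group of order 46.
As gcd(35, 46) = 1, raising to the 35th power is a bijection on this group: if x_1^35 ≡ x_2^35 then (x_1x_2^{−1})^35 = 1, and the only element of order dividing gcd(35, 46) = 1 is 1, so x_1 = x_2.
With f(0) = 0 this makes f injective on all of ℤ_{47}, hence bijective (finite equal-size domain and codomain). In particular f is surjective.
Since f is surjective, we find the preimage of 28. The inverse of x ↦ x^35 on (ℤ_{47})^× is x ↦ x^25, because 35·25 = 875 = 19·46 + 1 ≡ 1 (mod 46) and x^{46} = 1 for x ≠ 0 (Fermat). So f⁻¹(28) = 28^25 mod 47.
Repeated squaring mod 47: 28^1 ≡ 28, 28^2 ≡ 28² = 784 ≡ 32, 28^4 ≡ 32² = 1024 ≡ 37, 28^8 ≡ 37² = 1369 ≡ 6, 28^16 ≡ 6² = 36. Since 25 = 16 + 8 + 1, 28^25 ≡ 36·6·28: 36·6 = 216 ≡ 28, then 28·28 = 784 ≡ 32. So 28^25 ≡ 32 (mod 47).
Hence f⁻¹(28) = 32.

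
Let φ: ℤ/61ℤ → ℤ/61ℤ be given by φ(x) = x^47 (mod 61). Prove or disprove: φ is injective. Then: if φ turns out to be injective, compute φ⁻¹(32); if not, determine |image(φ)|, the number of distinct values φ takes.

Since 61 is prime, the nonzero elements of ℤ/61ℤ form a cyclic group of order 60.
As gcd(47, 60) = 1, raising to the 47th power is a bijection on this group: if x_1^47 ≡ x_2^47 then (x_1x_2^{−1})^47 = 1, and the only element of order dividing gcd(47, 60) = 1 is 1, so x_1 = x_2.
With φ(0) = 0 this makes φ injective on all of ℤ/61ℤ, hence bijective (finite equal-size domain and codomain). In particular φ is injective.
Since φ is injective, we find the preimage of 32. The inverse of x ↦ x^47 on (ℤ/61ℤ)^× is x ↦ x^23, because 47·23 = 1081 = 18·60 + 1 ≡ 1 (mod 60) and x^{60} = 1 for x ≠ 0 (Fermat). So φ⁻¹(32) = 32^23 mod 61.
Repeated squaring mod 61: 32^1 ≡ 32, 32^2 ≡ 32² = 1024 ≡ 48, 32^4 ≡ 48² = 2304 ≡ 47, 32^8 ≡ 47² = 2209 ≡ 13, 32^16 ≡ 13² = 169 ≡ 47. Since 23 = 16 + 4 + 2 + 1, 32^23 ≡ 47·47·48·32: 47·47 = 2209 ≡ 13, then 13·48 = 624 ≡ 14, then 14·32 = 448 ≡ 21. So 32^23 ≡ 21 (mod 61).
Hence φ⁻¹(32) = 21.

21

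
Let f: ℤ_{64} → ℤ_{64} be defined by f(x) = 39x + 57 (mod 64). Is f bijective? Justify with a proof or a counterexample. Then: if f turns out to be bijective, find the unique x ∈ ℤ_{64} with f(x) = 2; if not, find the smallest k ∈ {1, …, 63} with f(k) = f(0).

If f(s) = f(t), then 39s ≡ 39t (mod 64). Because gcd(39, 64) = 1, we may cancel 39 to get s ≡ t (mod 64).
We now compute 39⁻¹ mod 64 explicitly. Euclid's algorithm: 64 = 1·39 + 25, 39 = 1·25 + 14, 25 = 1·14 + 11, 14 = 1·11 + 3, 11 = 3·3 + 2, 3 = 1·2 + 1; back-substituting gives 1 = 23·39 − 14·64, so 39⁻¹ ≡ 23 (mod 64).
For any y ∈ ℤ_{64}, x = 23(y − 57) mod 64 satisfies f(x) = 39·23(y − 57) + 57 ≡ y (since 39·23 ≡ 1 mod 64). So every y has a preimage.
So f is bijective.
Since f is bijective, we compute f⁻¹(2): solve 39x + 57 ≡ 2 (mod 64), i.e. 39x ≡ 9 (mod 64).
Multiplying by 39⁻¹ = 23 gives x ≡ 23·9 = 207 = 3·64 + 15 ≡ 15 (mod 64).
Check: f(15) = 39·15 + 57 = 642 = 10·64 + 2 ≡ 2 (mod 64).

15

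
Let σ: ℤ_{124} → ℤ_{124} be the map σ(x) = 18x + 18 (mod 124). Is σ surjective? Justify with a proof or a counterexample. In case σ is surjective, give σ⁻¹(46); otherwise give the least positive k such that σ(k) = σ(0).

Recall: surjectivity means every element of the codomain has a preimage under σ.
Since gcd(18, 124) = 2, we have 18x ≡ 0 (mod 2) for all x, so σ(x) ≡ 0 (mod 2).
But 1 ≢ 0 (mod 2), so 1 ∈ ℤ_{124} has no preimage. Thus σ is not surjective.
Since σ is not surjective, we find the least positive k with σ(k) = σ(0): this means 18k ≡ 0 (mod 124), i.e. 124 ∣ 18k. Since gcd(18, 124) = 2, dividing through by 2 this holds exactly when 62 ∣ 9k, and as gcd(9, 62) = 1, exactly when 62 ∣ k.
The smallest positive such k is 62.

62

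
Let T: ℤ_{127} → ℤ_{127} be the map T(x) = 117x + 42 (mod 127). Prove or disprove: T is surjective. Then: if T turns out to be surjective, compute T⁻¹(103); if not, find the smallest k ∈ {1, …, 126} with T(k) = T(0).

By definition, surjectivity means every element of the codomain has a preimage under T.
Since gcd(117, 127) = 1, 117 is invertible modulo 127. Euclid's algorithm: 127 = 1·117 + 10, 117 = 11·10 + 7, 10 = 1·7 + 3, 7 = 2·3 + 1; back-substituting gives 1 = 38·117 − 35·127, so 117⁻¹ ≡ 38 (mod 127).
For any y ∈ ℤ_{127}, x = 38(y − 42) mod 127 satisfies T(x) = 117·38(y − 42) + 42 ≡ y (since 117·38 ≡ 1 mod 127). So every y has a preimage.
Hence T is surjective.
Since T is surjective, we find T⁻¹(103): we need 117x ≡ 103 − 42 ≡ 61 (mod 127). Using 117⁻¹ = 38: x ≡ 38·61 = 2318 = 18·127 + 32, so x = 32.
Check: T(32) = 117·32 + 42 = 3786 = 29·127 + 103 ≡ 103 (mod 127).

32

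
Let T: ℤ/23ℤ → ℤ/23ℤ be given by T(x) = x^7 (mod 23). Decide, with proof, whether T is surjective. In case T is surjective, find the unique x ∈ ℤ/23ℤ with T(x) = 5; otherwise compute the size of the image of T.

7

Since 23 is prime, the nonzero elements of ℤ/23ℤ form a cyclic group of order 22.
As gcd(7, 22) = 1, raising to the 7th power is a bijection on this group: if s^7 ≡ t^7 then (st^{−1})^7 = 1, and the only element of order dividing gcd(7, 22) = 1 is 1, so s = t.
With T(0) = 0 this makes T injective on all of ℤ/23ℤ, hence bijective (finite equal-size domain and codomain). In particular T is surjective.
Since T is surjective, we find the preimage of 5. The inverse of x ↦ x^7 on (ℤ/23ℤ)^× is x ↦ x^19, because 7·19 = 133 = 6·22 + 1 ≡ 1 (mod 22) and x^{22} = 1 for x ≠ 0 (Fermat). So T⁻¹(5) = 5^19 mod 23.
Repeated squaring mod 23: 5^1 ≡ 5, 5^2 ≡ 5² = 25 ≡ 2, 5^4 ≡ 2² = 4, 5^8 ≡ 4² = 16, 5^16 ≡ 16² = 256 ≡ 3. Since 19 = 16 + 2 + 1, 5^19 ≡ 3·2·5: 3·2 = 6, then 6·5 = 30 ≡ 7. So 5^19 ≡ 7 (mod 23).
Hence T⁻¹(5) = 7.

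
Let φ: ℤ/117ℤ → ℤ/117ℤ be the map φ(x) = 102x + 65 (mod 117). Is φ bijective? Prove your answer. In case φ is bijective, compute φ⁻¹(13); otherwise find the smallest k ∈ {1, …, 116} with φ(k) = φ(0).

39

We have gcd(102, 117) = 3 > 1. Taking u = 0 and v = 39: φ(0) = 65 and φ(39) = 102·39 + 65 = 4043 ≡ 65 (mod 117).
So φ(0) = φ(39) while 0 ≠ 39, hence φ is not injective, hence not bijective.
Since φ is not bijective, we find the least positive k with φ(k) = φ(0): this means 102k ≡ 0 (mod 117), i.e. 117 ∣ 102k. Since gcd(102, 117) = 3, dividing through by 3 this holds exactly when 39 ∣ 34k, and as gcd(34, 39) = 1, exactly when 39 ∣ k.
The smallest positive such k is 39.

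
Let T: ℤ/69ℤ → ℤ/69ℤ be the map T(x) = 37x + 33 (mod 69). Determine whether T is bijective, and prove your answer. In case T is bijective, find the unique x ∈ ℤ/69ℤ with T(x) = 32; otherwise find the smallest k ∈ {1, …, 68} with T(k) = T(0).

41

Suppose T(s) = T(t) in ℤ/69ℤ. Then 37s + 33 ≡ 37t + 33 (mod 69), hence 37(s − t) ≡ 0 (mod 69).
Since gcd(37, 69) = 1, 37 is invertible modulo 69, thus s − t ≡ 0 (mod 69), i.e. s = t.
We now compute 37⁻¹ mod 69 explicitly. Euclid's algorithm: 69 = 1·37 + 32, 37 = 1·32 + 5, 32 = 6·5 + 2, 5 = 2·2 + 1; back-substituting gives 1 = 28·37 − 15·69, so 37⁻¹ ≡ 28 (mod 69).
For any y ∈ ℤ/69ℤ, x = 28(y − 33) mod 69 satisfies T(x) = 37·28(y − 33) + 33 ≡ y (since 37·28 ≡ 1 mod 69). So every y has a preimage.
So T is bijective.
Since T is bijective, we find T⁻¹(32): we need 37x ≡ 32 − 33 ≡ 68 (mod 69). Using 37⁻¹ = 28: x ≡ 28·68 = 1904 = 27·69 + 41, so x = 41.
Check: T(41) = 37·41 + 33 = 1550 = 22·69 + 32 ≡ 32 (mod 69).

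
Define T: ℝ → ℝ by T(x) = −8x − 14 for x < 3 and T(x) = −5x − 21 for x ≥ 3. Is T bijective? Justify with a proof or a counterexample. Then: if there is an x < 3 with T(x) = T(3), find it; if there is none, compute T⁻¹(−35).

Both pieces are strictly decreasing (slopes −8 and −5), so each is injective on its own interval.
The left piece maps (−∞, 3) onto (−38, ∞); the right piece maps [3, ∞) onto (−∞, −36].
These images overlap. In particular T(3) = −36 (right piece), and solving −8x − 14 = −36 on the left piece gives x = 11/4 < 3.
So T(11/4) = T(3) with 11/4 ≠ 3, and T is not injective, hence not bijective. This x = 11/4 is the requested value below 3.

11/4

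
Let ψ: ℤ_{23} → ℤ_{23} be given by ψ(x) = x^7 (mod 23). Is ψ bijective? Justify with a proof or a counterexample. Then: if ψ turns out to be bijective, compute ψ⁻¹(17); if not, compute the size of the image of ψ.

5

Since 23 is prime, the nonzero elements of ℤ_{23} form a cyclic group of order 22.
As gcd(7, 22) = 1, raising to the 7th power is a bijection on this group: if s^7 ≡ t^7 then (st^{−1})^7 = 1, and the only element of order dividing gcd(7, 22) = 1 is 1, so s = t.
With ψ(0) = 0 this makes ψ injective on all of ℤ_{23}, hence bijective (finite equal-size domain and codomain). In particular ψ is bijective.
Since ψ is bijective, we find the preimage of 17. The inverse of x ↦ x^7 on (ℤ_{23})^× is x ↦ x^19, because 7·19 = 133 = 6·22 + 1 ≡ 1 (mod 22) and x^{22} = 1 for x ≠ 0 (Fermat). So ψ⁻¹(17) = 17^19 mod 23.
Repeated squaring mod 23: 17^1 ≡ 17, 17^2 ≡ 17² = 289 ≡ 13, 17^4 ≡ 13² = 169 ≡ 8, 17^8 ≡ 8² = 64 ≡ 18, 17^16 ≡ 18² = 324 ≡ 2. Since 19 = 16 + 2 + 1, 17^19 ≡ 2·13·17: 2·13 = 26 ≡ 3, then 3·17 = 51 ≡ 5. So 17^19 ≡ 5 (mod 23).
Hence ψ⁻¹(17) = 5.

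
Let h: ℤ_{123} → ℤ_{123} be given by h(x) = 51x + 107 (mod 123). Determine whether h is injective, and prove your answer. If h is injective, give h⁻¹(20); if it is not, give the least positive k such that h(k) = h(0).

41

We have gcd(51, 123) = 3 > 1. Taking u = 0 and v = 41: h(0) = 107 and h(41) = 51·41 + 107 = 2198 ≡ 107 (mod 123).
So h(0) = h(41) while 0 ≠ 41, thus h is not injective.
Since h is not injective, we find the least positive k with h(k) = h(0): this means 51k ≡ 0 (mod 123), i.e. 123 ∣ 51k. Since gcd(51, 123) = 3, dividing through by 3 this holds exactly when 41 ∣ 17k, and as gcd(17, 41) = 1, exactly when 41 ∣ k.
The smallest positive such k is 41.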